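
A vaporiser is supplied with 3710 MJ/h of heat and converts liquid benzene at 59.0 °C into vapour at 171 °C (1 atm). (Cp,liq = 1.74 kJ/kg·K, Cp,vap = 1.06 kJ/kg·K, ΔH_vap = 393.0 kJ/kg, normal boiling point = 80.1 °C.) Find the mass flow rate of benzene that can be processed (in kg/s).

Δh = 1.74×(80.1−59.0) + 393.0 + 1.06×(171−80.1) = 526.07 kJ/kg
Q = 3710 MJ/h = 1030.6 kJ/s = 1030.6 kJ/s
ṁ = Q/Δh = 1030.6 / 526.07 = 1.959 kg/s

ṁ = 1.96 kg/s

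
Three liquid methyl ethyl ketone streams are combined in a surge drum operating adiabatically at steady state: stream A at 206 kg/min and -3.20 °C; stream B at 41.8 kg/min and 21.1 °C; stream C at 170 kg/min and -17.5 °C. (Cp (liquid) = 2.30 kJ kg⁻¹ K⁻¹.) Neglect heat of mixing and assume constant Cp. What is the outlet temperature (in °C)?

T_out = -6.59 °C

Adiabatic, steady state ⇒ Σ ṁᵢCp,ᵢ(T_out − Tᵢ) = 0
Σ ṁᵢCp,ᵢTᵢ = 206×2.30×-3.20 + 41.8×2.30×21.1 + 170×2.30×-17.5 = -6330.1
Σ ṁᵢCp,ᵢ = 206×2.30 + 41.8×2.30 + 170×2.30 = 960.94
T_out = -6330.1 / 960.94 = -6.5874 °C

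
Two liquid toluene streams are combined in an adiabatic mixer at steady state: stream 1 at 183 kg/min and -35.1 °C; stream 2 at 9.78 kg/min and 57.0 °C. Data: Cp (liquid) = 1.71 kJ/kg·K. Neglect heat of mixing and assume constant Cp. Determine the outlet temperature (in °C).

T_out = -30.4 °C

No heat crosses the boundary, so H_out = H_in.
Σ ṁᵢCp,ᵢTᵢ = 183×1.71×-35.1 + 9.78×1.71×57.0 = -10031
Σ ṁᵢCp,ᵢ = 183×1.71 + 9.78×1.71 = 329.65
T_out = -10031 / 329.65 = -30.428 °C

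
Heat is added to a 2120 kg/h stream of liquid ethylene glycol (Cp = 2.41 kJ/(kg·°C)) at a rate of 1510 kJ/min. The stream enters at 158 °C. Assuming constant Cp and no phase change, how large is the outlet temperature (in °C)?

T_out = 176 °C

Q = 1510 kJ/min = 90600 kJ/h
ΔT = Q/(ṁ·Cp) = 90600/(2120×2.41) = 17.733 K
T_out = 158 + 17.733 = 175.73 °C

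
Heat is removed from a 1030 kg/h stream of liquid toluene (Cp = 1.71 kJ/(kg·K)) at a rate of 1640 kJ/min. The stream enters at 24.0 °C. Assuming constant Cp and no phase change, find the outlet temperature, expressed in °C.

Q = 1640 kJ/min = 98400 kJ/h
ΔT = Q/(ṁ·Cp) = 98400/(1030×1.71) = 55.868 K
T_out = 24.0 − 55.868 = -31.868 °C

T_out = -31.9 °C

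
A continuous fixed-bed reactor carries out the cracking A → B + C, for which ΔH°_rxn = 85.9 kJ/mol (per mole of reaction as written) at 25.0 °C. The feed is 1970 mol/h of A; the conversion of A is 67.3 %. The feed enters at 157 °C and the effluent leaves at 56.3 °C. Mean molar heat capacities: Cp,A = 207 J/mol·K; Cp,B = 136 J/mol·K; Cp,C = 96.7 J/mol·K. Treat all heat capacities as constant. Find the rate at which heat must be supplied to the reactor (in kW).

Q_in = 20.5 kW

Extent of reaction ξ = 0.673 × 1970 = 1325.8 mol/h
Reaction term: ξ·ΔH°_rxn = 1325.8 × 85.9 = 113890 kJ/h
Sensible, feed 157→25 °C: -53828 kJ/h
Outlet flows (mol/h): A 644.19, B 1325.8, C 1325.8
Sensible, products 25→56.3 °C: 13830 kJ/h
Q = ΔH = 73889 kJ/h = 20.525 kW
Heat supplied = 20.525 kW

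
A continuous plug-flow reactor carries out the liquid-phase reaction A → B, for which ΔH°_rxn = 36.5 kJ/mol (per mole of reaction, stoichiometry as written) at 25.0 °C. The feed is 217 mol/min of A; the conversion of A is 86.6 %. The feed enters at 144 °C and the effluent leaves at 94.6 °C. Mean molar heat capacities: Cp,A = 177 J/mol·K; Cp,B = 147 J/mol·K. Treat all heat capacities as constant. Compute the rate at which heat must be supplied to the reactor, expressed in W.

Q_in = 76200 W

Extent of reaction ξ = 0.866 × 217 = 187.92 mol/min
Reaction term: ξ·ΔH°_rxn = 187.92 × 36.5 = 6859.2 kJ/min
Sensible, feed 144→25 °C: -4570.7 kJ/min
Outlet flows (mol/min): A 29.078, B 187.92
Sensible, products 25→94.6 °C: 2280.9 kJ/min
Q = ΔH = 4569.4 kJ/min = 76.156 kW
Heat supplied = 76156 W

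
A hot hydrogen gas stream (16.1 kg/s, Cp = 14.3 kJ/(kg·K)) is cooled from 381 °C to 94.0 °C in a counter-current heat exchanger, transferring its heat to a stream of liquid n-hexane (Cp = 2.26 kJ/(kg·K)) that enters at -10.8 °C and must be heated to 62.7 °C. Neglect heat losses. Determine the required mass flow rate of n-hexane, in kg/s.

Heat released by hot stream: Q = 16.1 × 14.3 × (381 − 94.0) = 66076 kJ/s
Energy balance on cold side (adiabatic exchanger): Q = ṁ_c·Cp_c·(T_c,out − T_c,in)
ṁ_c = 66076 / [2.26 × (62.7 − -10.8)] = 397.78 kg/s

ṁ_c = 398 kg/s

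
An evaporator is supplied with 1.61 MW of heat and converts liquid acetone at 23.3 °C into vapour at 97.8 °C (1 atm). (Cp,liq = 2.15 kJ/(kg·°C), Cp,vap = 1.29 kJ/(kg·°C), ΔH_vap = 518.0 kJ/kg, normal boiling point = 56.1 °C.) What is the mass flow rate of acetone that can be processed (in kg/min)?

Δh = 2.15×(56.1−23.3) + 518.0 + 1.29×(97.8−56.1) = 642.31 kJ/kg
Q = 1.61 MW = 1610 kJ/s = 96600 kJ/min
ṁ = Q/Δh = 96600 / 642.31 = 150.39 kg/min

ṁ = 150 kg/min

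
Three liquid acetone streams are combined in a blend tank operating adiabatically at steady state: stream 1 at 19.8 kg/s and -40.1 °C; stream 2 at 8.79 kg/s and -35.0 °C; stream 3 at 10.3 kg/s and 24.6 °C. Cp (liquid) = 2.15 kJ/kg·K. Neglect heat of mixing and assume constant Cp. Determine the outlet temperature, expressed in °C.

T_out = -21.8 °C

No heat crosses the boundary, so H_out = H_in.
Σ ṁᵢCp,ᵢTᵢ = 19.8×2.15×-40.1 + 8.79×2.15×-35.0 + 10.3×2.15×24.6 = -1823.7
Σ ṁᵢCp,ᵢ = 19.8×2.15 + 8.79×2.15 + 10.3×2.15 = 83.614
T_out = -1823.7 / 83.614 = -21.812 °C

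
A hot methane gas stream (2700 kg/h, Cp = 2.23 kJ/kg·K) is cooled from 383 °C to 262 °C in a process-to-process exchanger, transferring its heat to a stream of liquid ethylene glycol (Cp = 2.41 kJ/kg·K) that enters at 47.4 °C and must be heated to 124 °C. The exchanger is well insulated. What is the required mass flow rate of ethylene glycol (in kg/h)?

Heat released by hot stream: Q = 2700 × 2.23 × (383 − 262) = 728540 kJ/h
Energy balance on cold side (adiabatic exchanger): Q = ṁ_c·Cp_c·(T_c,out − T_c,in)
ṁ_c = 728540 / [2.41 × (124 − 47.4)] = 3946.5 kg/h

ṁ_c = 3950 kg/h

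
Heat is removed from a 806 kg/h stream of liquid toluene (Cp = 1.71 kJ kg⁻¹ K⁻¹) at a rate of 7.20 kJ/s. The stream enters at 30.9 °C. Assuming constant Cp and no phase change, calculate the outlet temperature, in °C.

T_out = 12.1 °C

Q = 7.20 kJ/s = 25920 kJ/h
ΔT = Q/(ṁ·Cp) = 25920/(806×1.71) = 18.806 K
T_out = 30.9 − 18.806 = 12.094 °C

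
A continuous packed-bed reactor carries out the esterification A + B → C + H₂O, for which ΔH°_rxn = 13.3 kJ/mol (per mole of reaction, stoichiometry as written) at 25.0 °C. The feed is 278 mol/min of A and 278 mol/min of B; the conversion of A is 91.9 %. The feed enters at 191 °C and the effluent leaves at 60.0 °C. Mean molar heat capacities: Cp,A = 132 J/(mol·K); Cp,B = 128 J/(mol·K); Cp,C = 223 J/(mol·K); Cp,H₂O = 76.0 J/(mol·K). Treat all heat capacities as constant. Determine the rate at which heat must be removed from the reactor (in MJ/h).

Extent of reaction ξ = 0.919 × 278 = 255.48 mol/min
Reaction term: ξ·ΔH°_rxn = 255.48 × 13.3 = 3397.9 kJ/min
Sensible, feed 191→25 °C: -11998 kJ/min
Outlet flows (mol/min): A 22.518, B 22.518, C 255.48, H₂O 255.48
Sensible, products 25→60.0 °C: 2878.5 kJ/min
Q = ΔH = -5722 kJ/min = -95.367 kW
Heat removed = 343.32 MJ/h

Q_out = 343 MJ/h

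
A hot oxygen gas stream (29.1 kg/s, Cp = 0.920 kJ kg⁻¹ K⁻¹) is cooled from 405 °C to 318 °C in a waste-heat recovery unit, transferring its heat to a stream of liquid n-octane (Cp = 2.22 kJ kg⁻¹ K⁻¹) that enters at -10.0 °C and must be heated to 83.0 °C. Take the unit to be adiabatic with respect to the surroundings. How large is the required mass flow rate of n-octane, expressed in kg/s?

Heat released by hot stream: Q = 29.1 × 0.920 × (405 − 318) = 2329.2 kJ/s
Energy balance on cold side (adiabatic exchanger): Q = ṁ_c·Cp_c·(T_c,out − T_c,in)
ṁ_c = 2329.2 / [2.22 × (83.0 − -10.0)] = 11.281 kg/s

ṁ_c = 11.3 kg/s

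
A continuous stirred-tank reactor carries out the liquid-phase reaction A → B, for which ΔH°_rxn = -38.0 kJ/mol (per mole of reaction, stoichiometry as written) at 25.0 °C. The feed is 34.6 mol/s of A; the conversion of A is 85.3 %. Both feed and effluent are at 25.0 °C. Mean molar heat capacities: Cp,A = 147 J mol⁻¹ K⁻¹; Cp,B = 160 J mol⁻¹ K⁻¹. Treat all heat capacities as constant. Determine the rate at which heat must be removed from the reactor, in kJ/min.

Extent of reaction ξ = 0.853 × 34.6 = 29.514 mol/s
Reaction term: ξ·ΔH°_rxn = 29.514 × -38.0 = -1121.5 kJ/s
Q = ΔH = -1121.5 kJ/s = -1121.5 kW
Heat removed = 67291 kJ/min

Q_out = 67300 kJ/min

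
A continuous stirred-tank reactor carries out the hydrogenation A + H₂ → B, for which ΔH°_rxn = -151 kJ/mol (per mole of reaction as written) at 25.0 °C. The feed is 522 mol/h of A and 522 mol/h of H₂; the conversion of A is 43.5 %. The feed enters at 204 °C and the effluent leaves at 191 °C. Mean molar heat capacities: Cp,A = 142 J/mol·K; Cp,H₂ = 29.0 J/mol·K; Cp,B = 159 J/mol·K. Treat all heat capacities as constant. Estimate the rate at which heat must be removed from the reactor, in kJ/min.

Q_out = 598 kJ/min

Extent of reaction ξ = 0.435 × 522 = 227.07 mol/h
Reaction term: ξ·ΔH°_rxn = 227.07 × -151 = -34288 kJ/h
Sensible, feed 204→25 °C: -15978 kJ/h
Outlet flows (mol/h): A 294.93, H₂ 294.93, B 227.07
Sensible, products 25→191 °C: 14365 kJ/h
Q = ΔH = -35900 kJ/h = -9.9723 kW
Heat removed = 598.34 kJ/min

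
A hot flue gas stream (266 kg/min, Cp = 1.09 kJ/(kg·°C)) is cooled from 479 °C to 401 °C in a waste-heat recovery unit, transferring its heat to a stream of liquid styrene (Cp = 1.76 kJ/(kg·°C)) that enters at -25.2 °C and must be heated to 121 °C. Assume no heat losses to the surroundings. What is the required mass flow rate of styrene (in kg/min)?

Heat released by hot stream: Q = 266 × 1.09 × (479 − 401) = 22615 kJ/min
Energy balance on cold side (adiabatic exchanger): Q = ṁ_c·Cp_c·(T_c,out − T_c,in)
ṁ_c = 22615 / [1.76 × (121 − -25.2)] = 87.891 kg/min

ṁ_c = 87.9 kg/min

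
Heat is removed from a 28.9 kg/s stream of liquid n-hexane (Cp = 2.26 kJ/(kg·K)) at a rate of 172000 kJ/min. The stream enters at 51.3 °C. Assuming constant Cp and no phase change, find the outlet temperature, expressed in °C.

Q = 172000 kJ/min = 2866.7 kJ/s
ΔT = Q/(ṁ·Cp) = 2866.7/(28.9×2.26) = 43.891 K
T_out = 51.3 − 43.891 = 7.4095 °C

T_out = 7.41 °C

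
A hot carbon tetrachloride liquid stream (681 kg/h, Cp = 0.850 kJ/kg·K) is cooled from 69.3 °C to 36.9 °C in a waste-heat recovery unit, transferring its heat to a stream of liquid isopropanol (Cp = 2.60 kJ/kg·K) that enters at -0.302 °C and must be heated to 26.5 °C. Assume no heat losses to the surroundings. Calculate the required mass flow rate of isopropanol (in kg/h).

ṁ_c = 269 kg/h

Heat released by hot stream: Q = 681 × 0.850 × (69.3 − 36.9) = 18755 kJ/h
Energy balance on cold side (adiabatic exchanger): Q = ṁ_c·Cp_c·(T_c,out − T_c,in)
ṁ_c = 18755 / [2.60 × (26.5 − -0.302)] = 269.14 kg/h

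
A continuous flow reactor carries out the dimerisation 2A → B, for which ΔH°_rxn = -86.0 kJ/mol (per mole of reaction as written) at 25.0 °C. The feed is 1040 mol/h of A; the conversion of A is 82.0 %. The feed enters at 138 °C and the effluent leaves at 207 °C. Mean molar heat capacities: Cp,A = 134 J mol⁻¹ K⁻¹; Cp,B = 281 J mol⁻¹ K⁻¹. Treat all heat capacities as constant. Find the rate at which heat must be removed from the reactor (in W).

Extent of reaction ξ = 0.820 × 1040 / 2 = 426.4 mol/h
Reaction term: ξ·ΔH°_rxn = 426.4 × -86.0 = -36670 kJ/h
Sensible, feed 138→25 °C: -15748 kJ/h
Outlet flows (mol/h): A 187.2, B 426.4
Sensible, products 25→207 °C: 26372 kJ/h
Q = ΔH = -26046 kJ/h = -7.2349 kW
Heat removed = 7234.9 W

Q_out = 7230 W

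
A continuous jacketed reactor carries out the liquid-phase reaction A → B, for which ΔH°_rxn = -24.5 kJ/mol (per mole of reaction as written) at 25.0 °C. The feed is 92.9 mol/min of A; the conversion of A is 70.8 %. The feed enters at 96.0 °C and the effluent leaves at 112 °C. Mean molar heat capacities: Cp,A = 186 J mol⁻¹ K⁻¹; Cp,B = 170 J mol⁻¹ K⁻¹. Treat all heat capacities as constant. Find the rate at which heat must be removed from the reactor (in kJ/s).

Q_out = 23.8 kJ/s

Extent of reaction ξ = 0.708 × 92.9 = 65.773 mol/min
Reaction term: ξ·ΔH°_rxn = 65.773 × -24.5 = -1611.4 kJ/min
Sensible, feed 96.0→25 °C: -1226.8 kJ/min
Outlet flows (mol/min): A 27.127, B 65.773
Sensible, products 25→112 °C: 1411.8 kJ/min
Q = ΔH = -1426.5 kJ/min = -23.775 kW
Heat removed = 23.775 kJ/s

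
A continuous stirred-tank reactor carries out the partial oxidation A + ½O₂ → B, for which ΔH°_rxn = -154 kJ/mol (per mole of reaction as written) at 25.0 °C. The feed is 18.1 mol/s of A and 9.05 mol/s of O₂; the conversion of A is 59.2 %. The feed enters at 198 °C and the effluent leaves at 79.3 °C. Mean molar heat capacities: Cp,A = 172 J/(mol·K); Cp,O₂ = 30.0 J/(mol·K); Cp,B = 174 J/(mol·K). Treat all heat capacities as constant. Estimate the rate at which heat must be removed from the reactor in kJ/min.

Q_out = 124000 kJ/min

Extent of reaction ξ = 0.592 × 18.1 = 10.715 mol/s
Reaction term: ξ·ΔH°_rxn = 10.715 × -154 = -1650.1 kJ/s
Sensible, feed 198→25 °C: -585.55 kJ/s
Outlet flows (mol/s): A 7.3848, O₂ 3.6924, B 10.715
Sensible, products 25→79.3 °C: 176.23 kJ/s
Q = ΔH = -2059.5 kJ/s = -2059.5 kW
Heat removed = 123570 kJ/min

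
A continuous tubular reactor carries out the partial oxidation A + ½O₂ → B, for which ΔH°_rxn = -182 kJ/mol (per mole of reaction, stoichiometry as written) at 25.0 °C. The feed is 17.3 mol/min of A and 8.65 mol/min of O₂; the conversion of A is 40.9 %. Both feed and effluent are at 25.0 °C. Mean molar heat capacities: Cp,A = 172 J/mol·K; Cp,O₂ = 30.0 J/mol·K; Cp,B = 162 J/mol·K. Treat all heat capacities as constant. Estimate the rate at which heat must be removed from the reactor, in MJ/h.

Extent of reaction ξ = 0.409 × 17.3 = 7.0757 mol/min
Reaction term: ξ·ΔH°_rxn = 7.0757 × -182 = -1287.8 kJ/min
Q = ΔH = -1287.8 kJ/min = -21.463 kW
Heat removed = 77.267 MJ/h

Q_out = 77.3 MJ/h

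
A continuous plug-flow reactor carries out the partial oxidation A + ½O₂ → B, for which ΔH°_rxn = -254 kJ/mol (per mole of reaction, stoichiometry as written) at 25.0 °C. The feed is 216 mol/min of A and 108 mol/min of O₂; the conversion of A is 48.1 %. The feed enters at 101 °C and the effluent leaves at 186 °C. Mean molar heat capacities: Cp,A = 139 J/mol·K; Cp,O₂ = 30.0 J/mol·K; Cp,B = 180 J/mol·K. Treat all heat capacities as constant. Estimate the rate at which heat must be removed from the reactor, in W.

Q_out = 385000 W

Extent of reaction ξ = 0.481 × 216 = 103.9 mol/min
Reaction term: ξ·ΔH°_rxn = 103.9 × -254 = -26390 kJ/min
Sensible, feed 101→25 °C: -2528.1 kJ/min
Outlet flows (mol/min): A 112.1, O₂ 56.052, B 103.9
Sensible, products 25→186 °C: 5790.4 kJ/min
Q = ΔH = -23127 kJ/min = -385.45 kW
Heat removed = 385450 W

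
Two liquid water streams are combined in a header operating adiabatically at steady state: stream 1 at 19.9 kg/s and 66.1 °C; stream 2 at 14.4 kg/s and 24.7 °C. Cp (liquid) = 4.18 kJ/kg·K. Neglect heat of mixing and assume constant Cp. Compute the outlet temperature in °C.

T_out = 48.7 °C

Energy balance with Q = 0: Σ ṁᵢCp,ᵢ(T_out − Tᵢ) = 0
T_out = Σ ṁᵢCp,ᵢTᵢ / Σ ṁᵢCp,ᵢ
      = 6985.1 / 143.37 = 48.719 °C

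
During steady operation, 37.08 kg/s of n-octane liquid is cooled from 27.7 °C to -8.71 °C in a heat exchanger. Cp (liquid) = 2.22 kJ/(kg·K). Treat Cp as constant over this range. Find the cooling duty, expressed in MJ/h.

Q_c = 10800 MJ/h

Q = ṁ·Cp·ΔT = 37.08 × 2.22 × (-8.71 − 27.7) = -2997.2 kJ/s
Cooling duty = 10790 MJ/h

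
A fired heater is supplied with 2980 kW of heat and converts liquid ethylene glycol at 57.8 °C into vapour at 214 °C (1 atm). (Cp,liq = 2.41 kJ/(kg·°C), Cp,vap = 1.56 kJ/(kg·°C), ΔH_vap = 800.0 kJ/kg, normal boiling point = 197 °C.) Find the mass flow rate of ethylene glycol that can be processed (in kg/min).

ṁ = 154 kg/min

Δh = 2.41×(197−57.8) + 800.0 + 1.56×(214−197) = 1162 kJ/kg
Q = 2980 kW = 2980 kJ/s = 178800 kJ/min
ṁ = Q/Δh = 178800 / 1162 = 153.87 kg/min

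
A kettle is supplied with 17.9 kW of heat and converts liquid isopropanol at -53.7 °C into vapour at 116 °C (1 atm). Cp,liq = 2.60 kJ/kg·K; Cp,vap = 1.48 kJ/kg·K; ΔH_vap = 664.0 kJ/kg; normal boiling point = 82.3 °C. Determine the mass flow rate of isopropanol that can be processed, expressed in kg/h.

Δh = 2.60×(82.3−-53.7) + 664.0 + 1.48×(116−82.3) = 1067.5 kJ/kg
Q = 17.9 kW = 17.9 kJ/s = 64440 kJ/h
ṁ = Q/Δh = 64440 / 1067.5 = 60.367 kg/h

ṁ = 60.4 kg/h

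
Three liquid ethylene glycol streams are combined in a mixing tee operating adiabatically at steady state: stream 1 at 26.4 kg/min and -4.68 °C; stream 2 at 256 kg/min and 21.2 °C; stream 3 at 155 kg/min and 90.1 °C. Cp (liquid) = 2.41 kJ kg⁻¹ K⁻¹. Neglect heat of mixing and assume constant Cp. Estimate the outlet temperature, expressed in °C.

Energy balance with Q = 0: Σ ṁᵢCp,ᵢ(T_out − Tᵢ) = 0
T_out = Σ ṁᵢCp,ᵢTᵢ / Σ ṁᵢCp,ᵢ
      = 46439 / 1054.1 = 44.054 °C

T_out = 44.1 °C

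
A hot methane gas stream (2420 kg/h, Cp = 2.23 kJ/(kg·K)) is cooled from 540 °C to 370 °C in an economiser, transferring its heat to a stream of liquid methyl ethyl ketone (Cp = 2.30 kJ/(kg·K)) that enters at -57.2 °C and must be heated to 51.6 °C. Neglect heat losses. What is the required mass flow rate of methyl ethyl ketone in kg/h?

Heat released by hot stream: Q = 2420 × 2.23 × (540 − 370) = 917420 kJ/h
Energy balance on cold side (adiabatic exchanger): Q = ṁ_c·Cp_c·(T_c,out − T_c,in)
ṁ_c = 917420 / [2.30 × (51.6 − -57.2)] = 3666.2 kg/h

ṁ_c = 3670 kg/h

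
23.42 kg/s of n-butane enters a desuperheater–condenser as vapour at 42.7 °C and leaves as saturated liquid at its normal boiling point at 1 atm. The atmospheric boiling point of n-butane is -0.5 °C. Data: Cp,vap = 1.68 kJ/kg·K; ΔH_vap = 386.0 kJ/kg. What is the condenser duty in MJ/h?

Q_c = 38700 MJ/h

vapour 42.7→-0.5 °C: -72.576 kJ/kg
condensation at -0.5 °C: -386 kJ/kg
Δh = -72.576 + -386 = -458.58 kJ/kg
Q = ṁ·Δh = 23.42 kg/s × -458.58 kJ/kg = -10740 kJ/s
|Q| = 10740 kW = 38663 MJ/h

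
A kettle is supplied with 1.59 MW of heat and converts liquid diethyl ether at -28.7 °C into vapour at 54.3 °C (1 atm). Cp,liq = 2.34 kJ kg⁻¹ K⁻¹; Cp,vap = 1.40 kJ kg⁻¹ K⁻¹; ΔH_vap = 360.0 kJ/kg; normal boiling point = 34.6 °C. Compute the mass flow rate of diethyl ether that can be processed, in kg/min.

Δh = 2.34×(34.6−-28.7) + 360.0 + 1.40×(54.3−34.6) = 535.7 kJ/kg
Q = 1.59 MW = 1590 kJ/s = 95400 kJ/min
ṁ = Q/Δh = 95400 / 535.7 = 178.08 kg/min

ṁ = 178 kg/min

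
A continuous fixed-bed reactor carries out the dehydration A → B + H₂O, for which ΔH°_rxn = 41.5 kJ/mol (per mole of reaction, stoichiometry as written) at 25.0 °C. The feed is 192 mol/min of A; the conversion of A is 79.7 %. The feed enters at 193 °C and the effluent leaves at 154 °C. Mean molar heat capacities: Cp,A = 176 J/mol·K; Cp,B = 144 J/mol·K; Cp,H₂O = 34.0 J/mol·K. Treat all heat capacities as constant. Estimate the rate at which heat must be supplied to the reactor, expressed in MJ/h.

Q_in = 304 MJ/h

Extent of reaction ξ = 0.797 × 192 = 153.02 mol/min
Reaction term: ξ·ΔH°_rxn = 153.02 × 41.5 = 6350.5 kJ/min
Sensible, feed 193→25 °C: -5677.1 kJ/min
Outlet flows (mol/min): A 38.976, B 153.02, H₂O 153.02
Sensible, products 25→154 °C: 4398.6 kJ/min
Q = ΔH = 5072.1 kJ/min = 84.535 kW
Heat supplied = 304.33 MJ/h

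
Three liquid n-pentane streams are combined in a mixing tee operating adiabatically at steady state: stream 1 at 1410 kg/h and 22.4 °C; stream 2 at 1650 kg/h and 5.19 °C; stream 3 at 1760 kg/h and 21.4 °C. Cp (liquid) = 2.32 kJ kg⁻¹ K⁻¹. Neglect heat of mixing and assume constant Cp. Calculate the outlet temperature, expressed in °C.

Energy balance with Q = 0: Σ ṁᵢCp,ᵢ(T_out − Tᵢ) = 0
T_out = Σ ṁᵢCp,ᵢTᵢ / Σ ṁᵢCp,ᵢ
      = 180520 / 11182 = 16.143 °C

T_out = 16.1 °C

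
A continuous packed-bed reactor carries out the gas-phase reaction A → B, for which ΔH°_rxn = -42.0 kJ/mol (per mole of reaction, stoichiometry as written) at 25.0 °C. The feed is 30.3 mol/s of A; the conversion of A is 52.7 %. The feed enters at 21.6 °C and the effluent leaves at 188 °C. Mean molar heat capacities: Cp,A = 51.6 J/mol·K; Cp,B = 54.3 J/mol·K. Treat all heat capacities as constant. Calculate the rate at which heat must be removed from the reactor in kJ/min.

Q_out = 24200 kJ/min

Extent of reaction ξ = 0.527 × 30.3 = 15.968 mol/s
Reaction term: ξ·ΔH°_rxn = 15.968 × -42.0 = -670.66 kJ/s
Sensible, feed 21.6→25 °C: 5.3158 kJ/s
Outlet flows (mol/s): A 14.332, B 15.968
Sensible, products 25→188 °C: 261.87 kJ/s
Q = ΔH = -403.47 kJ/s = -403.47 kW
Heat removed = 24208 kJ/min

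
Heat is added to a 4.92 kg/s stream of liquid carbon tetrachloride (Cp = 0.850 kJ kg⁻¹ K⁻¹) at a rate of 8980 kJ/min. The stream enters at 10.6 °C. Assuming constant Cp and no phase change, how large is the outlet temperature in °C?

T_out = 46.4 °C

Q = 8980 kJ/min = 149.67 kJ/s
ΔT = Q/(ṁ·Cp) = 149.67/(4.92×0.850) = 35.788 K
T_out = 10.6 + 35.788 = 46.388 °C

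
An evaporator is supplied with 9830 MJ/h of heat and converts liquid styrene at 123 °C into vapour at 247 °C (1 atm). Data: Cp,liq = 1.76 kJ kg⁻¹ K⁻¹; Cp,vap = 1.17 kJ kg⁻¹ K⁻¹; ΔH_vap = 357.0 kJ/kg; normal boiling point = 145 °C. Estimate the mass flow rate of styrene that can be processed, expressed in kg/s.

ṁ = 5.30 kg/s

Δh = 1.76×(145−123) + 357.0 + 1.17×(247−145) = 515.06 kJ/kg
Q = 9830 MJ/h = 2730.6 kJ/s = 2730.6 kJ/s
ṁ = Q/Δh = 2730.6 / 515.06 = 5.3014 kg/s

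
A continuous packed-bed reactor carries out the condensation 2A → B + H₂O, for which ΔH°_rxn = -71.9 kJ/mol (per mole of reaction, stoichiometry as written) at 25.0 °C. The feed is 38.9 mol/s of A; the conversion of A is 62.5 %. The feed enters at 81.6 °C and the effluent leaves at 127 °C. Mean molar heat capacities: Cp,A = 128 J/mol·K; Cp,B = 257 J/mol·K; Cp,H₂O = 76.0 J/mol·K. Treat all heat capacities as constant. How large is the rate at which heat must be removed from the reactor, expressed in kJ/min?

Extent of reaction ξ = 0.625 × 38.9 / 2 = 12.156 mol/s
Reaction term: ξ·ΔH°_rxn = 12.156 × -71.9 = -874.03 kJ/s
Sensible, feed 81.6→25 °C: -281.82 kJ/s
Outlet flows (mol/s): A 14.587, B 12.156, H₂O 12.156
Sensible, products 25→127 °C: 603.35 kJ/s
Q = ΔH = -552.5 kJ/s = -552.5 kW
Heat removed = 33150 kJ/min

Q_out = 33200 kJ/min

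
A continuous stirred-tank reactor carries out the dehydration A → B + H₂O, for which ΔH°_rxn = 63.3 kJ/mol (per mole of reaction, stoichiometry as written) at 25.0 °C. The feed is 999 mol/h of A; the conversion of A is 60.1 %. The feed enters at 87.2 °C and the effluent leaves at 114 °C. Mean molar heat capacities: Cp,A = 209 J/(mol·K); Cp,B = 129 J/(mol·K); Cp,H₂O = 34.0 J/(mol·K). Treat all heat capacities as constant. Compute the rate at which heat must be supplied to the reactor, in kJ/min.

Q_in = 686 kJ/min

Extent of reaction ξ = 0.601 × 999 = 600.4 mol/h
Reaction term: ξ·ΔH°_rxn = 600.4 × 63.3 = 38005 kJ/h
Sensible, feed 87.2→25 °C: -12987 kJ/h
Outlet flows (mol/h): A 398.6, B 600.4, H₂O 600.4
Sensible, products 25→114 °C: 16124 kJ/h
Q = ΔH = 41143 kJ/h = 11.429 kW
Heat supplied = 685.71 kJ/min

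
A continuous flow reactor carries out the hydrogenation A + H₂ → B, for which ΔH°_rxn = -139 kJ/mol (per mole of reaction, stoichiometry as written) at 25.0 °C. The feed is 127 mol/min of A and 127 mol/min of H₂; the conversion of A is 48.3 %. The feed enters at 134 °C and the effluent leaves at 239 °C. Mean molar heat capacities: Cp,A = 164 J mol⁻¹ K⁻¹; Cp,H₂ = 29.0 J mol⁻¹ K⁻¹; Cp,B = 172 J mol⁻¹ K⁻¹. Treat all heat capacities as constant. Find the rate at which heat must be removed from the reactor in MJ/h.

Q_out = 374 MJ/h

Extent of reaction ξ = 0.483 × 127 = 61.341 mol/min
Reaction term: ξ·ΔH°_rxn = 61.341 × -139 = -8526.4 kJ/min
Sensible, feed 134→25 °C: -2671.7 kJ/min
Outlet flows (mol/min): A 65.659, H₂ 65.659, B 61.341
Sensible, products 25→239 °C: 4969.7 kJ/min
Q = ΔH = -6228.4 kJ/min = -103.81 kW
Heat removed = 373.7 MJ/h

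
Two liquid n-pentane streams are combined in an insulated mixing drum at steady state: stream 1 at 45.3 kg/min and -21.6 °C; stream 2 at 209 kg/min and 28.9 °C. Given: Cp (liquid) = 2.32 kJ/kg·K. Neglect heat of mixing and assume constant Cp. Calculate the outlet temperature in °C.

Energy balance with Q = 0: Σ ṁᵢCp,ᵢ(T_out − Tᵢ) = 0
Σ ṁᵢCp,ᵢTᵢ = 45.3×2.32×-21.6 + 209×2.32×28.9 = 11743
Σ ṁᵢCp,ᵢ = 45.3×2.32 + 209×2.32 = 589.98
T_out = 11743 / 589.98 = 19.904 °C

T_out = 19.9 °C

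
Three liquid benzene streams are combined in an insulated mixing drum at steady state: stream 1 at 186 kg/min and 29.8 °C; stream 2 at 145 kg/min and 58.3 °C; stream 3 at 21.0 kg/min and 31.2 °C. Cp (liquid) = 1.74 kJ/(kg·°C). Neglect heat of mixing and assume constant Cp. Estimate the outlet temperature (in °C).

No heat crosses the boundary, so H_out = H_in.
Σ ṁᵢCp,ᵢTᵢ = 186×1.74×29.8 + 145×1.74×58.3 + 21.0×1.74×31.2 = 25494
Σ ṁᵢCp,ᵢ = 186×1.74 + 145×1.74 + 21.0×1.74 = 612.48
T_out = 25494 / 612.48 = 41.624 °C

T_out = 41.6 °C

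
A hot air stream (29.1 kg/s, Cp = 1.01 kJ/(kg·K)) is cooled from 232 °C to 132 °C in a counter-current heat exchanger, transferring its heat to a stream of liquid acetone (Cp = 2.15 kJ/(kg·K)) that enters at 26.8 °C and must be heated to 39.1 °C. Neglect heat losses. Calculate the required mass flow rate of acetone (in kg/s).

Heat released by hot stream: Q = 29.1 × 1.01 × (232 − 132) = 2939.1 kJ/s
Energy balance on cold side (adiabatic exchanger): Q = ṁ_c·Cp_c·(T_c,out − T_c,in)
ṁ_c = 2939.1 / [2.15 × (39.1 − 26.8)] = 111.14 kg/s

ṁ_c = 111 kg/s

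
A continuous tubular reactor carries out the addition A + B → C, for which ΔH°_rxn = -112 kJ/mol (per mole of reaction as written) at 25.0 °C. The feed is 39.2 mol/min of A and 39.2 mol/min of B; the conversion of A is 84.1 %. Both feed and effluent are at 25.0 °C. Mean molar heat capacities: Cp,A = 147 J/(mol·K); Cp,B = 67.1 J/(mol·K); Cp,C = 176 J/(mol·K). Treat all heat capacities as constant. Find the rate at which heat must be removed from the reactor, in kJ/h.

Q_out = 222000 kJ/h

Extent of reaction ξ = 0.841 × 39.2 = 32.967 mol/min
Reaction term: ξ·ΔH°_rxn = 32.967 × -112 = -3692.3 kJ/min
Q = ΔH = -3692.3 kJ/min = -61.539 kW
Heat removed = 221540 kJ/h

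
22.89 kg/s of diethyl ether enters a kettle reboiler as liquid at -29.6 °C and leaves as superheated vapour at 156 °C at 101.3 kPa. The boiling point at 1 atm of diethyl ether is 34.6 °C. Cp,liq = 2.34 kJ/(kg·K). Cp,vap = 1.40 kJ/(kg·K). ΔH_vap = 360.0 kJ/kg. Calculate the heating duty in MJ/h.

Q = 56100 MJ/h

liquid -29.6→34.6 °C: 150.23 kJ/kg
vaporisation at 34.6 °C: 360 kJ/kg
vapour 34.6→156 °C: 169.96 kJ/kg
Δh = 150.23 + 360 + 169.96 = 680.19 kJ/kg
Q = ṁ·Δh = 22.89 kg/s × 680.19 kJ/kg = 15570 kJ/s
|Q| = 15570 kW = 56050 MJ/h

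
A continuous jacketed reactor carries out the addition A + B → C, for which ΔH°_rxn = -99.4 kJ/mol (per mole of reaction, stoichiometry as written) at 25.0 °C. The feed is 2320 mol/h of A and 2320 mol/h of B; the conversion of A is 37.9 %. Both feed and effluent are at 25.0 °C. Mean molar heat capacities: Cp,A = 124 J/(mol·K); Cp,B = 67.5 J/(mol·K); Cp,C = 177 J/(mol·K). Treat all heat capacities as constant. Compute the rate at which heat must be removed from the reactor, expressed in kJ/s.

Q_out = 24.3 kJ/s

Extent of reaction ξ = 0.379 × 2320 = 879.28 mol/h
Reaction term: ξ·ΔH°_rxn = 879.28 × -99.4 = -87400 kJ/h
Q = ΔH = -87400 kJ/h = -24.278 kW
Heat removed = 24.278 kJ/s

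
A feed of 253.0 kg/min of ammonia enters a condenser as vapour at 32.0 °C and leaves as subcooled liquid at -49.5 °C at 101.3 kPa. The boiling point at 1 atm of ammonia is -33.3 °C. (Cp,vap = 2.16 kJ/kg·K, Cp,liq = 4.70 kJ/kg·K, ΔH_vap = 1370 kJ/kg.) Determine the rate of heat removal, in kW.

Q_c = 6690 kW

vapour 32.0→-33.3 °C: -141.05 kJ/kg
condensation at -33.3 °C: -1370 kJ/kg
liquid -33.3→-49.5 °C: -76.14 kJ/kg
Δh = -141.05 + -1370 + -76.14 = -1587.2 kJ/kg
Q = ṁ·Δh = 253.0 kg/min × -1587.2 kJ/kg = -401560 kJ/min
|Q| = 6692.6 kW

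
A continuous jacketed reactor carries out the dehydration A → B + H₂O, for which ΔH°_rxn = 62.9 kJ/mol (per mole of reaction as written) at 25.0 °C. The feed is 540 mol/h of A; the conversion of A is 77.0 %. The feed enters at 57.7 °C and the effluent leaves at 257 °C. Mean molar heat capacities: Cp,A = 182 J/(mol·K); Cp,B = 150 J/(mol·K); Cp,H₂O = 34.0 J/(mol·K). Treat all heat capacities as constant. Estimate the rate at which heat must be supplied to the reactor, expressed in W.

Q_in = 12800 W

Extent of reaction ξ = 0.770 × 540 = 415.8 mol/h
Reaction term: ξ·ΔH°_rxn = 415.8 × 62.9 = 26154 kJ/h
Sensible, feed 57.7→25 °C: -3213.8 kJ/h
Outlet flows (mol/h): A 124.2, B 415.8, H₂O 415.8
Sensible, products 25→257 °C: 22994 kJ/h
Q = ΔH = 45934 kJ/h = 12.759 kW
Heat supplied = 12759 W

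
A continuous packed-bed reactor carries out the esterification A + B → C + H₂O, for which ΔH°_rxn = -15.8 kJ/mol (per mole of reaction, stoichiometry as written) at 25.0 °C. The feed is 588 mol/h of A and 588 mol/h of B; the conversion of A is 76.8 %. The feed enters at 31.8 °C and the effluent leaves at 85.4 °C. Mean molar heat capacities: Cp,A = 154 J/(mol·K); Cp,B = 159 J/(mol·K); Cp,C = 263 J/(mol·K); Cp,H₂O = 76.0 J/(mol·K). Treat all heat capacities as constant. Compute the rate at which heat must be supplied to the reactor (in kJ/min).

Q_in = 57.3 kJ/min

Extent of reaction ξ = 0.768 × 588 = 451.58 mol/h
Reaction term: ξ·ΔH°_rxn = 451.58 × -15.8 = -7135 kJ/h
Sensible, feed 31.8→25 °C: -1251.5 kJ/h
Outlet flows (mol/h): A 136.42, B 136.42, C 451.58, H₂O 451.58
Sensible, products 25→85.4 °C: 11825 kJ/h
Q = ΔH = 3438.9 kJ/h = 0.95525 kW
Heat supplied = 57.315 kJ/min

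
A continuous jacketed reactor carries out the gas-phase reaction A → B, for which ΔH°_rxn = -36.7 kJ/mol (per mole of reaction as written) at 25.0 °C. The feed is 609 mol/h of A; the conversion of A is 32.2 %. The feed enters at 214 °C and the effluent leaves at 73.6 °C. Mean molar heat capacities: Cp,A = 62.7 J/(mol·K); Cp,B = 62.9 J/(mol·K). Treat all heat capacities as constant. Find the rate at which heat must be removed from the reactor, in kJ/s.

Q_out = 3.49 kJ/s

Extent of reaction ξ = 0.322 × 609 = 196.1 mol/h
Reaction term: ξ·ΔH°_rxn = 196.1 × -36.7 = -7196.8 kJ/h
Sensible, feed 214→25 °C: -7216.8 kJ/h
Outlet flows (mol/h): A 412.9, B 196.1
Sensible, products 25→73.6 °C: 1857.7 kJ/h
Q = ΔH = -12556 kJ/h = -3.4878 kW
Heat removed = 3.4878 kJ/s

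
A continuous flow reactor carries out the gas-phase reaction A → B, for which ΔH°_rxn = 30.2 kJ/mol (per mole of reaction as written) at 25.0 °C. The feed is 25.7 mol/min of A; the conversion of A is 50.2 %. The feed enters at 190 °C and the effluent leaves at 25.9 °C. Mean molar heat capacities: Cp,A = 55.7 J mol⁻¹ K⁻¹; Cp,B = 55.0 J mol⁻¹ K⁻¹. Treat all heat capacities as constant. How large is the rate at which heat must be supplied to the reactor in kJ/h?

Q_in = 9280 kJ/h

Extent of reaction ξ = 0.502 × 25.7 = 12.901 mol/min
Reaction term: ξ·ΔH°_rxn = 12.901 × 30.2 = 389.62 kJ/min
Sensible, feed 190→25 °C: -236.2 kJ/min
Outlet flows (mol/min): A 12.799, B 12.901
Sensible, products 25→25.9 °C: 1.2802 kJ/min
Q = ΔH = 154.71 kJ/min = 2.5784 kW
Heat supplied = 9282.4 kJ/h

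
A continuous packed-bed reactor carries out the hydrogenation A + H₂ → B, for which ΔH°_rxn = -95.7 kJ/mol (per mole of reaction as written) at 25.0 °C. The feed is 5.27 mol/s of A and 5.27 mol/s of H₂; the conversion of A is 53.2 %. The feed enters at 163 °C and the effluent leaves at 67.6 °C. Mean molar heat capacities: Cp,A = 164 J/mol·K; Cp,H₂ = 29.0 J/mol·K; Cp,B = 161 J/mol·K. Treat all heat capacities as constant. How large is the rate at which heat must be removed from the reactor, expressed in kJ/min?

Extent of reaction ξ = 0.532 × 5.27 = 2.8036 mol/s
Reaction term: ξ·ΔH°_rxn = 2.8036 × -95.7 = -268.31 kJ/s
Sensible, feed 163→25 °C: -140.36 kJ/s
Outlet flows (mol/s): A 2.4664, H₂ 2.4664, B 2.8036
Sensible, products 25→67.6 °C: 39.507 kJ/s
Q = ΔH = -369.16 kJ/s = -369.16 kW
Heat removed = 22150 kJ/min

Q_out = 22100 kJ/min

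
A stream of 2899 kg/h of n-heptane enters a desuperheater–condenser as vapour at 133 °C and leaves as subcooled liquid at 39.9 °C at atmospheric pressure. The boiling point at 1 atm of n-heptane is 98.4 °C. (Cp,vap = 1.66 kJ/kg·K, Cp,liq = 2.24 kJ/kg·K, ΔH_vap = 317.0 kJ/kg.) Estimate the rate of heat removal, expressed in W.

Q_c = 407000 W

vapour 133→98.4 °C: -57.436 kJ/kg
condensation at 98.4 °C: -317 kJ/kg
liquid 98.4→39.9 °C: -131.04 kJ/kg
Δh = -57.436 + -317 + -131.04 = -505.48 kJ/kg
Q = ṁ·Δh = 2899 kg/h × -505.48 kJ/kg = -1.4654e+06 kJ/h
|Q| = 407.05 kW = 407050 W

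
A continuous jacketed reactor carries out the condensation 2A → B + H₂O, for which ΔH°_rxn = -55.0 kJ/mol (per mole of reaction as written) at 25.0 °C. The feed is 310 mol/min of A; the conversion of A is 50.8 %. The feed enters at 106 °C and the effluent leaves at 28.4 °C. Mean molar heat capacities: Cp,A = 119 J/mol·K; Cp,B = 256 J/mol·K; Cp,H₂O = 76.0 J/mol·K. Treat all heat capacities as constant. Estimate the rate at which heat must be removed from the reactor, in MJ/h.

Extent of reaction ξ = 0.508 × 310 / 2 = 78.74 mol/min
Reaction term: ξ·ΔH°_rxn = 78.74 × -55.0 = -4330.7 kJ/min
Sensible, feed 106→25 °C: -2988.1 kJ/min
Outlet flows (mol/min): A 152.52, B 78.74, H₂O 78.74
Sensible, products 25→28.4 °C: 150.59 kJ/min
Q = ΔH = -7168.2 kJ/min = -119.47 kW
Heat removed = 430.09 MJ/h

Q_out = 430 MJ/h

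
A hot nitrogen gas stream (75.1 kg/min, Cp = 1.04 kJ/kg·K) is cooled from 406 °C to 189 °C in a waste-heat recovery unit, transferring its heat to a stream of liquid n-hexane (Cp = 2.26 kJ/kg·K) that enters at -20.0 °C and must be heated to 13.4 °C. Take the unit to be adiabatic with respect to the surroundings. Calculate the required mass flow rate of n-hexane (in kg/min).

Heat released by hot stream: Q = 75.1 × 1.04 × (406 − 189) = 16949 kJ/min
Energy balance on cold side (adiabatic exchanger): Q = ṁ_c·Cp_c·(T_c,out − T_c,in)
ṁ_c = 16949 / [2.26 × (13.4 − -20.0)] = 224.53 kg/min

ṁ_c = 225 kg/min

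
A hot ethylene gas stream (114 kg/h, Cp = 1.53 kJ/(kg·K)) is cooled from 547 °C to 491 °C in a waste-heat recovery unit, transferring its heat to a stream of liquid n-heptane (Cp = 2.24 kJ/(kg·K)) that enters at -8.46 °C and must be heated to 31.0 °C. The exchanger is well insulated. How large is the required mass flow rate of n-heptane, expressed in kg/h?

ṁ_c = 111 kg/h

Heat released by hot stream: Q = 114 × 1.53 × (547 − 491) = 9767.5 kJ/h
Energy balance on cold side (adiabatic exchanger): Q = ṁ_c·Cp_c·(T_c,out − T_c,in)
ṁ_c = 9767.5 / [2.24 × (31.0 − -8.46)] = 110.5 kg/h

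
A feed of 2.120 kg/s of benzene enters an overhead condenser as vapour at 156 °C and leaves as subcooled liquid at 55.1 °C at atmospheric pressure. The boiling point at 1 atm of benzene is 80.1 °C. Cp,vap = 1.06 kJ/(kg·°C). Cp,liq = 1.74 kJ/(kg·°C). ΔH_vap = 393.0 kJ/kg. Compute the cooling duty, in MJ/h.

Q_c = 3950 MJ/h

vapour 156→80.1 °C: -80.454 kJ/kg
condensation at 80.1 °C: -393 kJ/kg
liquid 80.1→55.1 °C: -43.5 kJ/kg
Δh = -80.454 + -393 + -43.5 = -516.95 kJ/kg
Q = ṁ·Δh = 2.120 kg/s × -516.95 kJ/kg = -1095.9 kJ/s
|Q| = 1095.9 kW = 3945.4 MJ/h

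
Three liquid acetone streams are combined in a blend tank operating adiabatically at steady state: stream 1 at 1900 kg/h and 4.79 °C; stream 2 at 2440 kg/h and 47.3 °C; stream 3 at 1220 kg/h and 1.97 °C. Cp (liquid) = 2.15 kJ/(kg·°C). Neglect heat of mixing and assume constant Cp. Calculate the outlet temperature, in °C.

Adiabatic, steady state ⇒ Σ ṁᵢCp,ᵢ(T_out − Tᵢ) = 0
Σ ṁᵢCp,ᵢTᵢ = 1900×2.15×4.79 + 2440×2.15×47.3 + 1220×2.15×1.97 = 272870
Σ ṁᵢCp,ᵢ = 1900×2.15 + 2440×2.15 + 1220×2.15 = 11954
T_out = 272870 / 11954 = 22.827 °C

T_out = 22.8 °C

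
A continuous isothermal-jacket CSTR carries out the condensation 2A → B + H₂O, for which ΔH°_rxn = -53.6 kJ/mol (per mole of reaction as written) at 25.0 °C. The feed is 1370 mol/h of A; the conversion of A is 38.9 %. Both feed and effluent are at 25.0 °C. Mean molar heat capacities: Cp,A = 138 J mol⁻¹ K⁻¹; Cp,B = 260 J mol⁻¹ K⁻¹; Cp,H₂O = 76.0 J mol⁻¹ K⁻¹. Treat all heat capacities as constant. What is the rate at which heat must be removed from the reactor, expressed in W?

Q_out = 3970 W

Extent of reaction ξ = 0.389 × 1370 / 2 = 266.47 mol/h
Reaction term: ξ·ΔH°_rxn = 266.47 × -53.6 = -14283 kJ/h
Q = ΔH = -14283 kJ/h = -3.9674 kW
Heat removed = 3967.4 W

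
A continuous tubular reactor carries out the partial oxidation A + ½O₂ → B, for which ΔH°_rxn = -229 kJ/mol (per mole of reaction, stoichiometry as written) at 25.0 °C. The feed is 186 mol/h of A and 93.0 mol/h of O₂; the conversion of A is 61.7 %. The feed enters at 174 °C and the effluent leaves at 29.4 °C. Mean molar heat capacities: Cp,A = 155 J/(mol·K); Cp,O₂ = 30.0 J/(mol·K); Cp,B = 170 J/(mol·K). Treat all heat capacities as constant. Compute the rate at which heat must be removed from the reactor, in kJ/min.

Q_out = 514 kJ/min

Extent of reaction ξ = 0.617 × 186 = 114.76 mol/h
Reaction term: ξ·ΔH°_rxn = 114.76 × -229 = -26280 kJ/h
Sensible, feed 174→25 °C: -4711.4 kJ/h
Outlet flows (mol/h): A 71.238, O₂ 35.619, B 114.76
Sensible, products 25→29.4 °C: 139.13 kJ/h
Q = ΔH = -30853 kJ/h = -8.5702 kW
Heat removed = 514.21 kJ/min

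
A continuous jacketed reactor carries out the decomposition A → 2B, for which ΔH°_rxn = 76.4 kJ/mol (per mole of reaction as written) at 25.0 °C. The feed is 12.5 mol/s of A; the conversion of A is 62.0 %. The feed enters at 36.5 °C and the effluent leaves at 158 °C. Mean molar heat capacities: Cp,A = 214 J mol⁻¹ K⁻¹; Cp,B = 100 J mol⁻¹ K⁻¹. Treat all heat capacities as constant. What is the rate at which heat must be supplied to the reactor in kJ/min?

Extent of reaction ξ = 0.620 × 12.5 = 7.75 mol/s
Reaction term: ξ·ΔH°_rxn = 7.75 × 76.4 = 592.1 kJ/s
Sensible, feed 36.5→25 °C: -30.762 kJ/s
Outlet flows (mol/s): A 4.75, B 15.5
Sensible, products 25→158 °C: 341.34 kJ/s
Q = ΔH = 902.68 kJ/s = 902.68 kW
Heat supplied = 54161 kJ/min

Q_in = 54200 kJ/min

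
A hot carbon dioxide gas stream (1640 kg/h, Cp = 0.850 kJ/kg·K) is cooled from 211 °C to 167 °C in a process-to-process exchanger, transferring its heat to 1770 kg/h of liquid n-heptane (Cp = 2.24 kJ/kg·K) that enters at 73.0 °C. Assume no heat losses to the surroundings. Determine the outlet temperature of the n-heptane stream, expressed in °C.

Heat released by hot stream: Q = 1640 × 0.850 × (211 − 167) = 61336 kJ/h
Energy balance on cold side (adiabatic exchanger): Q = ṁ_c·Cp_c·(T_c,out − T_c,in)
T_c,out = 73.0 + 61336/(1770 × 2.24) = 88.47 °C

T_c,out = 88.5 °C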